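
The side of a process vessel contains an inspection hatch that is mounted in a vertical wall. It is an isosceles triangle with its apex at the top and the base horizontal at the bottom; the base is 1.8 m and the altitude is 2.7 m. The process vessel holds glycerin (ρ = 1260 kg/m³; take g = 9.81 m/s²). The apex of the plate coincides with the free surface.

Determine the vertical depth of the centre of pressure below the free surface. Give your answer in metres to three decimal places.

h_p = 2.025 m

γ = ρg = 1260 × 9.81 / 1000 = 12.3606 kN/m³.
With the apex up, the centroid sits 2h/3 = 2 × 2.7/3 = 1.8 m below the apex, so the centroid depth is h_c = 1.8 m.
A = ½ × 1.8 × 2.7 = 2.43 m².
Resultant F = γ·h_c·A = 12.3606 × 1.8 × 2.43 = 54.0653 kN.
I_c = b·h³/36 = 1.8 × 2.7³/36 = 0.98415 m⁴.
Centre of pressure: y_p = y_c + I_c/(y_c·A) = 1.8 + 0.98415/(1.8 × 2.43) = 1.8 + 0.225 = 2.025 m along the plane.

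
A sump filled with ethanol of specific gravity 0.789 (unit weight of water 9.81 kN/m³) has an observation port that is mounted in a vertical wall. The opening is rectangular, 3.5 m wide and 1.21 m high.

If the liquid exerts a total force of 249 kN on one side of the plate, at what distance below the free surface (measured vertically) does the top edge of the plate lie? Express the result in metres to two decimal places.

d_top ≈ 6.99 m

γ = 0.789 × 9.81 = 7.74009 kN/m³.
A = 3.5 × 1.21 = 4.235 m².
From F = γ·h_c·A, the centroid depth is h_c = 249/(7.74009 × 4.235) = 7.59626 m.
The centroid lies 1.21/2 = 0.605 m below the top edge, so the top edge sits at h_top = 7.59626 − 0.605 = 6.99126 m below the surface.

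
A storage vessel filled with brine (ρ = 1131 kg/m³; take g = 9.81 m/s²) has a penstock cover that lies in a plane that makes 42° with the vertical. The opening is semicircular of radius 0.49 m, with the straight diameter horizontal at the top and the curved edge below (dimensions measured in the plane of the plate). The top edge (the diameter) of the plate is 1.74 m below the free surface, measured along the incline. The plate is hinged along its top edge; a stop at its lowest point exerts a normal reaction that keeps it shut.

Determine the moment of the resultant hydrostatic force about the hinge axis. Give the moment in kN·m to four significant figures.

M ≈ 1.312 kN·m

γ = ρg = 1131 × 9.81 / 1000 = 11.09511 kN/m³.
The plate makes 42° with the vertical, i.e. θ = 90° − 42° = 48° to the horizontal. Measuring y along the incline from the free-surface line, vertical depth h = y·sinθ with sinθ = 0.743145.
The centroid of a semicircle lies 4r/(3π) = 0.207962 m from the diameter, here below the top edge, so y_c = 1.74 + 0.207962 = 1.94796 m and h_c = 1.94796 × 0.743145 = 1.44762 m.
A = πr²/2 = π × 0.49²/2 = 0.377148 m².
Resultant F = γ·h_c·A = 11.09511 × 1.44762 × 0.377148 = 6.05756 kN.
I_c = (π/8 − 8/(9π))·r⁴ = 0.109757 × 0.49⁴ = 0.00632727 m⁴.
Centre of pressure: y_p = y_c + I_c/(y_c·A) = 1.94796 + 0.00632727/(1.94796 × 0.377148) = 1.94796 + 0.00861241 = 1.95657 m along the plane.
The resultant acts 0.207962 + 0.00861241 = 0.216574 m (along the plate) below the hinge at the top edge, so the moment about the hinge is M = F × 0.216574 = 6.05756 × 0.216574 = 1.31191 kN·m.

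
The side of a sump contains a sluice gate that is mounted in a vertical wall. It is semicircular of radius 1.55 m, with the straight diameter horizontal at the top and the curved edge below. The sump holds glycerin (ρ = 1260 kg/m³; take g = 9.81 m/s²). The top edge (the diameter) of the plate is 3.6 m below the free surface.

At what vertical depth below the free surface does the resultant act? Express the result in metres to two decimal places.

h_p = 4.30 m

γ = ρg = 1260 × 9.81 / 1000 = 12.3606 kN/m³.
The centroid of a semicircle lies 4r/(3π) = 0.65784 m from the diameter, here below the top edge, so the centroid depth is h_c = 3.6 + 0.65784 = 4.25784 m.
A = πr²/2 = π × 1.55²/2 = 3.77384 m².
Resultant F = γ·h_c·A = 12.3606 × 4.25784 × 3.77384 = 198.615 kN.
I_c = (π/8 − 8/(9π))·r⁴ = 0.109757 × 1.55⁴ = 0.633518 m⁴.
Centre of pressure: y_p = y_c + I_c/(y_c·A) = 4.25784 + 0.633518/(4.25784 × 3.77384) = 4.25784 + 0.0394263 = 4.29727 m along the plane.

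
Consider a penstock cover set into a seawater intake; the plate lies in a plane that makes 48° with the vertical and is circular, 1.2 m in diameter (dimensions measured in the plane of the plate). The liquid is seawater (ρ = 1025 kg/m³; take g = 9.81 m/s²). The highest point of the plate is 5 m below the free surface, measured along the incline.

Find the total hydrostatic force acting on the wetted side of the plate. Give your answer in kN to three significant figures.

γ = ρg = 1025 × 9.81 / 1000 = 10.05525 kN/m³.
The plate makes 48° with the vertical, i.e. θ = 90° − 48° = 42° to the horizontal. Measuring y along the incline from the free-surface line, vertical depth h = y·sinθ with sinθ = 0.669131.
The centroid is at the centre, 0.6 m below the top of the plate, so y_c = 5 + 0.6 = 5.6 m and h_c = 5.6 × 0.669131 = 3.74713 m.
A = π(0.6)² = 1.13097 m².
Resultant F = γ·h_c·A = 10.05525 × 3.74713 × 1.13097 = 42.6131 kN.

F ≈ 42.6 kN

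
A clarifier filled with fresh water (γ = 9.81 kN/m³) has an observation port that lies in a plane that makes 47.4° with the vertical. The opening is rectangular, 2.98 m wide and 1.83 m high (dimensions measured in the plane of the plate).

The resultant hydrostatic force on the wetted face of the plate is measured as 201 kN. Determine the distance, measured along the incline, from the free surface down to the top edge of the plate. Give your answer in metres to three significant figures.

γ = 9.81 kN/m³.
A = 2.98 × 1.83 = 5.4534 m².
From F = γ·h_c·A, the centroid depth is h_c = 201/(9.81 × 5.4534) = 3.75716 m.
The plate makes 47.4° with the vertical, i.e. θ = 90° − 47.4° = 42.6° to the horizontal. Measuring y along the incline from the free-surface line, vertical depth h = y·sinθ with sinθ = 0.676876.
Along the incline, y_c = h_c/sinθ = 3.75716/0.676876 = 5.55074 m.
The centroid lies 1.83/2 = 0.915 m below the top edge, so the top edge sits at y_top = 5.55074 − 0.915 = 4.63574 m along the incline.

y_top ≈ 4.64 m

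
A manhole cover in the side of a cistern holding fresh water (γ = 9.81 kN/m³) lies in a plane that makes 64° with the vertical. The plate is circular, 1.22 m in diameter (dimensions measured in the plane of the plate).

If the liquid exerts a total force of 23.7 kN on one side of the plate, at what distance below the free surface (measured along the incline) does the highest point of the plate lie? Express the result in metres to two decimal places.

y_top ≈ 4.10 m

γ = 9.81 kN/m³.
A = π(0.61)² = 1.16899 m².
From F = γ·h_c·A, the centroid depth is h_c = 23.7/(9.81 × 1.16899) = 2.06666 m.
The plate makes 64° with the vertical, i.e. θ = 90° − 64° = 26° to the horizontal. Measuring y along the incline from the free-surface line, vertical depth h = y·sinθ with sinθ = 0.438371.
Along the incline, y_c = h_c/sinθ = 2.06666/0.438371 = 4.71441 m.
The centroid is at the centre, 0.61 m below the top of the plate, so the highest point sits at y_top = 4.71441 − 0.61 = 4.10441 m along the incline.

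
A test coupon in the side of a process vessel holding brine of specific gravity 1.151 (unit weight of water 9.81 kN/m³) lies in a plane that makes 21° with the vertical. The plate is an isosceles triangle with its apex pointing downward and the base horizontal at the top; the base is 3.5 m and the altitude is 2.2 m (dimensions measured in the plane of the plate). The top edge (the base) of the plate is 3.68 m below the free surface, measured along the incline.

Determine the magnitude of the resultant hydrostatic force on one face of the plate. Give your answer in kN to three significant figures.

γ = 1.151 × 9.81 = 11.29131 kN/m³.
The plate makes 21° with the vertical, i.e. θ = 90° − 21° = 69° to the horizontal. Measuring y along the incline from the free-surface line, vertical depth h = y·sinθ with sinθ = 0.933580.
With the apex down, the centroid sits h/3 = 2.2/3 = 0.733333 m below the base (the top edge), so y_c = 3.68 + 0.733333 = 4.41333 m and h_c = 4.41333 × 0.933580 = 4.1202 m.
A = ½ × 3.5 × 2.2 = 3.85 m².
Resultant F = γ·h_c·A = 11.29131 × 4.1202 × 3.85 = 179.111 kN.

F ≈ 179 kN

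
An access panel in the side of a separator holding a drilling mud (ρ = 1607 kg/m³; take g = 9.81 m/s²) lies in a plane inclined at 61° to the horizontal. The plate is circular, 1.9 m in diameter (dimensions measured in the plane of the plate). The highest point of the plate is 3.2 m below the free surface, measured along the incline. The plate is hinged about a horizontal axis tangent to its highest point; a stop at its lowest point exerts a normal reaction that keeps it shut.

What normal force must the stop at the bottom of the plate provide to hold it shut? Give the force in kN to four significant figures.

γ = ρg = 1607 × 9.81 / 1000 = 15.76467 kN/m³.
Let θ = 61° be the plate's angle to the horizontal; measure y along the incline from where the plane meets the free surface. Vertical depth h = y·sinθ with sinθ = 0.874620.
The centroid is at the centre, 0.95 m below the top of the plate, so y_c = 3.2 + 0.95 = 4.15 m and h_c = 4.15 × 0.874620 = 3.62967 m.
A = π(0.95)² = 2.83529 m².
Resultant F = γ·h_c·A = 15.76467 × 3.62967 × 2.83529 = 162.237 kN.
I_c = πr⁴/4 = π × 0.95⁴/4 = 0.639712 m⁴.
Centre of pressure: y_p = y_c + I_c/(y_c·A) = 4.15 + 0.639712/(4.15 × 2.83529) = 4.15 + 0.0543674 = 4.20437 m along the plane.
The resultant acts 0.95 + 0.0543674 = 1.00437 m (along the plate) below the hinge at the top edge, so the moment about the hinge is M = F × 1.00437 = 162.237 × 1.00437 = 162.946 kN·m.
A normal force at the bottom, 1.9 m from the hinge, must supply this moment: P = 162.946/1.9 = 85.7611 kN.

P ≈ 85.76 kN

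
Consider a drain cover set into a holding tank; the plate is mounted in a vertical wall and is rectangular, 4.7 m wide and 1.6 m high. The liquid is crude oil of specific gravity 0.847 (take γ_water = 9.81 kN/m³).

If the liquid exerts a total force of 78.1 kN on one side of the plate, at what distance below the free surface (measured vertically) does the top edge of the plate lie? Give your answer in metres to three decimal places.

γ = 0.847 × 9.81 = 8.30907 kN/m³.
A = 4.7 × 1.6 = 7.52 m².
From F = γ·h_c·A, the centroid depth is h_c = 78.1/(8.30907 × 7.52) = 1.24992 m.
The centroid lies 1.6/2 = 0.8 m below the top edge, so the top edge sits at h_top = 1.24992 − 0.8 = 0.44992 m below the surface.

d_top ≈ 0.450 m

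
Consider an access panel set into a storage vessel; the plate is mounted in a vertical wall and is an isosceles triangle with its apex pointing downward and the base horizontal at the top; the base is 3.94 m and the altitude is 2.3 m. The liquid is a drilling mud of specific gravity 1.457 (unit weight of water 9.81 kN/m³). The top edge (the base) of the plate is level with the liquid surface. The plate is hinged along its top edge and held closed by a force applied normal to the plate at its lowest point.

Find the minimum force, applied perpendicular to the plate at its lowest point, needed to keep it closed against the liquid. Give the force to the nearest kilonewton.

γ = 1.457 × 9.81 = 14.29317 kN/m³.
With the apex down, the centroid sits h/3 = 2.3/3 = 0.766667 m below the base (the top edge), so the centroid depth is h_c = 0.766667 m.
A = ½ × 3.94 × 2.3 = 4.531 m².
Resultant F = γ·h_c·A = 14.29317 × 0.766667 × 4.531 = 49.6512 kN.
I_c = b·h³/36 = 3.94 × 2.3³/36 = 1.33161 m⁴.
Centre of pressure: y_p = y_c + I_c/(y_c·A) = 0.766667 + 1.33161/(0.766667 × 4.531) = 0.766667 + 0.383333 = 1.15 m along the plane.
The resultant acts 0.766667 + 0.383333 = 1.15 m (along the plate) below the hinge at the top edge, so the moment about the hinge is M = F × 1.15 = 49.6512 × 1.15 = 57.0989 kN·m.
A normal force at the bottom, 2.3 m from the hinge, must supply this moment: P = 57.0989/2.3 = 24.8256 kN.

P ≈ 25 kN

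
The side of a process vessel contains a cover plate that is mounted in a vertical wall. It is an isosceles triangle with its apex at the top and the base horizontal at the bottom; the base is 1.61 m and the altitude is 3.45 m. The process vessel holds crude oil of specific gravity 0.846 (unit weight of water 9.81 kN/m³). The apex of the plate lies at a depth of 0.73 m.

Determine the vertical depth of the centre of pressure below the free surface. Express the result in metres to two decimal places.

γ = 0.846 × 9.81 = 8.29926 kN/m³.
With the apex up, the centroid sits 2h/3 = 2 × 3.45/3 = 2.3 m below the apex, so the centroid depth is h_c = 0.73 + 2.3 = 3.03 m.
A = ½ × 1.61 × 3.45 = 2.77725 m².
Resultant F = γ·h_c·A = 8.29926 × 3.03 × 2.77725 = 69.8388 kN.
I_c = b·h³/36 = 1.61 × 3.45³/36 = 1.83646 m⁴.
Centre of pressure: y_p = y_c + I_c/(y_c·A) = 3.03 + 1.83646/(3.03 × 2.77725) = 3.03 + 0.218235 = 3.24823 m along the plane.

h_p = 3.25 m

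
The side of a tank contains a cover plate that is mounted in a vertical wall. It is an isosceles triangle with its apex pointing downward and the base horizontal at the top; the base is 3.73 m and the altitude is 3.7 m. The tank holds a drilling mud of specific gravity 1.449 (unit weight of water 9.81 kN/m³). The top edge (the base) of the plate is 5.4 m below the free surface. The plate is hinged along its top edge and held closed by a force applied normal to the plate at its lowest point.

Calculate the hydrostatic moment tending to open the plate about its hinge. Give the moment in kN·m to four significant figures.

γ = 1.449 × 9.81 = 14.21469 kN/m³.
With the apex down, the centroid sits h/3 = 3.7/3 = 1.23333 m below the base (the top edge), so the centroid depth is h_c = 5.4 + 1.23333 = 6.63333 m.
A = ½ × 3.73 × 3.7 = 6.9005 m².
Resultant F = γ·h_c·A = 14.21469 × 6.63333 × 6.9005 = 650.653 kN.
I_c = b·h³/36 = 3.73 × 3.7³/36 = 5.24821 m⁴.
Centre of pressure: y_p = y_c + I_c/(y_c·A) = 6.63333 + 5.24821/(6.63333 × 6.9005) = 6.63333 + 0.114657 = 6.74799 m along the plane.
The resultant acts 1.23333 + 0.114657 = 1.34799 m (along the plate) below the hinge at the top edge, so the moment about the hinge is M = F × 1.34799 = 650.653 × 1.34799 = 877.074 kN·m.

M ≈ 877.1 kN·m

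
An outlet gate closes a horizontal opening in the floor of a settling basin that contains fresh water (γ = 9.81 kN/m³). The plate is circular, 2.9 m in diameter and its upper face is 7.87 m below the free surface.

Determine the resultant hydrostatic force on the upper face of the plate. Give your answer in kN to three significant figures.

γ = 9.81 kN/m³.
The plate is horizontal, so pressure is uniform at p = γ·h = 9.81 × 7.87 = 77.2047 kN/m².
A = π(1.45)² = 6.6052 m².
F = p·A = 77.2047 × 6.6052 = 509.952 kN.

F ≈ 510 kN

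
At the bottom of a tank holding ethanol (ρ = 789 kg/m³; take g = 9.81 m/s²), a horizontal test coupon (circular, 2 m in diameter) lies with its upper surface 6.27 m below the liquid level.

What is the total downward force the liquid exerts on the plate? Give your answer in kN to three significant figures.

F ≈ 152 kN

γ = ρg = 789 × 9.81 / 1000 = 7.74009 kN/m³.
The plate is horizontal, so pressure is uniform at p = γ·h = 7.74009 × 6.27 = 48.5304 kN/m².
A = π(1)² = 3.14159 m².
F = p·A = 48.5304 × 3.14159 = 152.463 kN.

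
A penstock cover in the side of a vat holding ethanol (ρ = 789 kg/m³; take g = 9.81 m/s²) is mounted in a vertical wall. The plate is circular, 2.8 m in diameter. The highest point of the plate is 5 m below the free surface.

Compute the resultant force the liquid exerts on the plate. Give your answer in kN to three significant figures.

F ≈ 305 kN

γ = ρg = 789 × 9.81 / 1000 = 7.74009 kN/m³.
The centroid is at the centre, 1.4 m below the top of the plate, so the centroid depth is h_c = 5 + 1.4 = 6.4 m.
A = π(1.4)² = 6.15752 m².
Resultant F = γ·h_c·A = 7.74009 × 6.4 × 6.15752 = 305.022 kN.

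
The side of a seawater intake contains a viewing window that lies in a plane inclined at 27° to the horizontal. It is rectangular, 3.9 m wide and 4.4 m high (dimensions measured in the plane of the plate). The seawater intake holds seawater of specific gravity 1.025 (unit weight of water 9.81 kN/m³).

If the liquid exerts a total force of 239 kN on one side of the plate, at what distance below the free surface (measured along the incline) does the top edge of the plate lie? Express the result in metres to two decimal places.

γ = 1.025 × 9.81 = 10.05525 kN/m³.
A = 3.9 × 4.4 = 17.16 m².
From F = γ·h_c·A, the centroid depth is h_c = 239/(10.05525 × 17.16) = 1.38512 m.
Let θ = 27° be the plate's angle to the horizontal; measure y along the incline from where the plane meets the free surface. Vertical depth h = y·sinθ with sinθ = 0.453990.
Along the incline, y_c = h_c/sinθ = 1.38512/0.453990 = 3.05099 m.
The centroid lies 4.4/2 = 2.2 m below the top edge, so the top edge sits at y_top = 3.05099 − 2.2 = 0.85099 m along the incline.

y_top ≈ 0.85 m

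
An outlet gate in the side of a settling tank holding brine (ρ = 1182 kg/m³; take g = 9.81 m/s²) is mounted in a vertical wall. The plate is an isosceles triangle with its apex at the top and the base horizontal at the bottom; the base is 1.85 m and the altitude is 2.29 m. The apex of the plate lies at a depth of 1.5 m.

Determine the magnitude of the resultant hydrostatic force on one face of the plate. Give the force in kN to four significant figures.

γ = ρg = 1182 × 9.81 / 1000 = 11.59542 kN/m³.
With the apex up, the centroid sits 2h/3 = 2 × 2.29/3 = 1.52667 m below the apex, so the centroid depth is h_c = 1.5 + 1.52667 = 3.02667 m.
A = ½ × 1.85 × 2.29 = 2.11825 m².
Resultant F = γ·h_c·A = 11.59542 × 3.02667 × 2.11825 = 74.3411 kN.

F ≈ 74.34 kN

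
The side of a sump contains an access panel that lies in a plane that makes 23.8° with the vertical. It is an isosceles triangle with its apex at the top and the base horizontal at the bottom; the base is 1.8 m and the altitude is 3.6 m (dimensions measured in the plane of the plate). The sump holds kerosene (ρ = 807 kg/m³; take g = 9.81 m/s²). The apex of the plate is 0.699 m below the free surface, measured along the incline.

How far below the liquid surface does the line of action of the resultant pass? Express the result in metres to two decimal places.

γ = ρg = 807 × 9.81 / 1000 = 7.91667 kN/m³.
The plate makes 23.8° with the vertical, i.e. θ = 90° − 23.8° = 66.2° to the horizontal. Measuring y along the incline from the free-surface line, vertical depth h = y·sinθ with sinθ = 0.914960.
With the apex up, the centroid sits 2h/3 = 2 × 3.6/3 = 2.4 m below the apex, so y_c = 0.699 + 2.4 = 3.099 m and h_c = 3.099 × 0.914960 = 2.83546 m.
A = ½ × 1.8 × 3.6 = 3.24 m².
Resultant F = γ·h_c·A = 7.91667 × 2.83546 × 3.24 = 72.7296 kN.
I_c = b·h³/36 = 1.8 × 3.6³/36 = 2.3328 m⁴.
Centre of pressure: y_p = y_c + I_c/(y_c·A) = 3.099 + 2.3328/(3.099 × 3.24) = 3.099 + 0.232333 = 3.33133 m along the plane.
Vertically, h_p = y_p·sinθ = 3.33133 × 0.914960 = 3.04803 m.

h_p = 3.05 m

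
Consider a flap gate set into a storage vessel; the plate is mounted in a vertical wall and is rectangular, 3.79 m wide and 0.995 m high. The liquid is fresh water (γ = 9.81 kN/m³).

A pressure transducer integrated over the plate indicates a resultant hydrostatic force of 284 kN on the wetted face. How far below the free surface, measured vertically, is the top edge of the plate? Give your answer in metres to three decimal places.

γ = 9.81 kN/m³.
A = 3.79 × 0.995 = 3.77105 m².
From F = γ·h_c·A, the centroid depth is h_c = 284/(9.81 × 3.77105) = 7.67692 m.
The centroid lies 0.995/2 = 0.4975 m below the top edge, so the top edge sits at h_top = 7.67692 − 0.4975 = 7.17942 m below the surface.

d_top ≈ 7.179 m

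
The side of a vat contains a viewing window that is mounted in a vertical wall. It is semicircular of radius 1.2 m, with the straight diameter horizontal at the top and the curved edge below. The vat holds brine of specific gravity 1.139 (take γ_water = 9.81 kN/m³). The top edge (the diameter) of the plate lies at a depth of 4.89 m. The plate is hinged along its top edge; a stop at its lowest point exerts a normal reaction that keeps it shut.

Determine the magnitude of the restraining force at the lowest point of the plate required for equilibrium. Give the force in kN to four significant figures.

P ≈ 60.04 kN

γ = 1.139 × 9.81 = 11.17359 kN/m³.
The centroid of a semicircle lies 4r/(3π) = 0.509296 m from the diameter, here below the top edge, so the centroid depth is h_c = 4.89 + 0.509296 = 5.3993 m.
A = πr²/2 = π × 1.2²/2 = 2.26195 m².
Resultant F = γ·h_c·A = 11.17359 × 5.3993 × 2.26195 = 136.462 kN.
I_c = (π/8 − 8/(9π))·r⁴ = 0.109757 × 1.2⁴ = 0.227592 m⁴.
Centre of pressure: y_p = y_c + I_c/(y_c·A) = 5.3993 + 0.227592/(5.3993 × 2.26195) = 5.3993 + 0.0186353 = 5.41794 m along the plane.
The resultant acts 0.509296 + 0.0186353 = 0.527931 m (along the plate) below the hinge at the top edge, so the moment about the hinge is M = F × 0.527931 = 136.462 × 0.527931 = 72.0425 kN·m.
A normal force at the bottom, 1.2 m from the hinge, must supply this moment: P = 72.0425/1.2 = 60.0354 kN.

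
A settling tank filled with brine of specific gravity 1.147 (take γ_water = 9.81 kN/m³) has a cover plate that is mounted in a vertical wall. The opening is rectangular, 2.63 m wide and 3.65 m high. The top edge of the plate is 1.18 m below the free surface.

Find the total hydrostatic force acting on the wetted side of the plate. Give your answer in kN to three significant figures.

F ≈ 325 kN

γ = 1.147 × 9.81 = 11.25207 kN/m³.
The centroid lies 3.65/2 = 1.825 m below the top edge, so the centroid depth is h_c = 1.18 + 1.825 = 3.005 m.
A = 2.63 × 3.65 = 9.5995 m².
Resultant F = γ·h_c·A = 11.25207 × 3.005 × 9.5995 = 324.583 kN.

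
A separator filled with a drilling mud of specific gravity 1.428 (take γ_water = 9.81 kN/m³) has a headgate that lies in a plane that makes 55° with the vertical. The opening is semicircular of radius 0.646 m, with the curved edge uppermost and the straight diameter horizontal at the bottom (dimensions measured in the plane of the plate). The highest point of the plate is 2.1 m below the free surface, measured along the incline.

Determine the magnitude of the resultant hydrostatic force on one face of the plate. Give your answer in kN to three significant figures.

γ = 1.428 × 9.81 = 14.00868 kN/m³.
The plate makes 55° with the vertical, i.e. θ = 90° − 55° = 35° to the horizontal. Measuring y along the incline from the free-surface line, vertical depth h = y·sinθ with sinθ = 0.573576.
The centroid lies 4r/(3π) = 0.274171 m above the diameter, so r − 4r/(3π) = 0.646 − 0.274171 = 0.371829 m below the topmost point, so y_c = 2.1 + 0.371829 = 2.47183 m and h_c = 2.47183 × 0.573576 = 1.41778 m.
A = πr²/2 = π × 0.646²/2 = 0.655518 m².
Resultant F = γ·h_c·A = 14.00868 × 1.41778 × 0.655518 = 13.0194 kN.

F ≈ 13.0 kN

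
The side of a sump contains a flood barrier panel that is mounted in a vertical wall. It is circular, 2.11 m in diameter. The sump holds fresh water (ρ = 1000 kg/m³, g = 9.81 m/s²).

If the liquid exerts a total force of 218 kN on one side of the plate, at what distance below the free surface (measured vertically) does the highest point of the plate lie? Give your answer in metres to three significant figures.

d_top ≈ 5.30 m

γ = ρg = 1000 × 9.81 = 9810 N/m³ = 9.81 kN/m³.
A = π(1.055)² = 3.49667 m².
From F = γ·h_c·A, the centroid depth is h_c = 218/(9.81 × 3.49667) = 6.35525 m.
The centroid is at the centre, 1.055 m below the top of the plate, so the highest point sits at h_top = 6.35525 − 1.055 = 5.30025 m below the surface.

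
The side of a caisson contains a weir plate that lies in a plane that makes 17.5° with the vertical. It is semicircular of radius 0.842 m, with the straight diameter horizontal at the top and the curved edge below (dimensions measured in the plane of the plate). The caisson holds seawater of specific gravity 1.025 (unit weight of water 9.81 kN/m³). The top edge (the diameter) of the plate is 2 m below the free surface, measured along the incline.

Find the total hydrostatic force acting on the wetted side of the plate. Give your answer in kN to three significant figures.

γ = 1.025 × 9.81 = 10.05525 kN/m³.
The plate makes 17.5° with the vertical, i.e. θ = 90° − 17.5° = 72.5° to the horizontal. Measuring y along the incline from the free-surface line, vertical depth h = y·sinθ with sinθ = 0.953717.
The centroid of a semicircle lies 4r/(3π) = 0.357356 m from the diameter, here below the top edge, so y_c = 2 + 0.357356 = 2.35736 m and h_c = 2.35736 × 0.953717 = 2.24825 m.
A = πr²/2 = π × 0.842²/2 = 1.11364 m².
Resultant F = γ·h_c·A = 10.05525 × 2.24825 × 1.11364 = 25.1757 kN.

F ≈ 25.2 kN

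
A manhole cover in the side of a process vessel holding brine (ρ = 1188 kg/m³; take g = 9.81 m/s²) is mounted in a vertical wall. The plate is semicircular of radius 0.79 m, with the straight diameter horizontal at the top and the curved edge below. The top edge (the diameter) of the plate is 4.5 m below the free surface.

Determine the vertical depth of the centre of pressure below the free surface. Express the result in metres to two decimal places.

h_p = 4.84 m

γ = ρg = 1188 × 9.81 / 1000 = 11.65428 kN/m³.
The centroid of a semicircle lies 4r/(3π) = 0.335286 m from the diameter, here below the top edge, so the centroid depth is h_c = 4.5 + 0.335286 = 4.83529 m.
A = πr²/2 = π × 0.79²/2 = 0.980334 m².
Resultant F = γ·h_c·A = 11.65428 × 4.83529 × 0.980334 = 55.2436 kN.
I_c = (π/8 − 8/(9π))·r⁴ = 0.109757 × 0.79⁴ = 0.0427504 m⁴.
Centre of pressure: y_p = y_c + I_c/(y_c·A) = 4.83529 + 0.0427504/(4.83529 × 0.980334) = 4.83529 + 0.00901869 = 4.84431 m along the plane.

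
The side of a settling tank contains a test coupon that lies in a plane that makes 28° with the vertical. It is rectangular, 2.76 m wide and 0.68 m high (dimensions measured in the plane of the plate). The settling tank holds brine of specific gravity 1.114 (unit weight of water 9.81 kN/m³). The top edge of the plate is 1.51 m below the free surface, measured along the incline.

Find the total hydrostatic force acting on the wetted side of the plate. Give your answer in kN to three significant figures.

γ = 1.114 × 9.81 = 10.92834 kN/m³.
The plate makes 28° with the vertical, i.e. θ = 90° − 28° = 62° to the horizontal. Measuring y along the incline from the free-surface line, vertical depth h = y·sinθ with sinθ = 0.882948.
The centroid lies 0.68/2 = 0.34 m below the top edge, so y_c = 1.51 + 0.34 = 1.85 m and h_c = 1.85 × 0.882948 = 1.63345 m.
A = 2.76 × 0.68 = 1.8768 m².
Resultant F = γ·h_c·A = 10.92834 × 1.63345 × 1.8768 = 33.5026 kN.

F ≈ 33.5 kN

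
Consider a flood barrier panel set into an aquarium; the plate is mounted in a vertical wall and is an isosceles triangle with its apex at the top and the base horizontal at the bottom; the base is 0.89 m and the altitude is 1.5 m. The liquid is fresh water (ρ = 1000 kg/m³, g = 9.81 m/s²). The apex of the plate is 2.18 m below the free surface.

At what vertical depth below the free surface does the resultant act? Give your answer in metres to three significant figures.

h_p = 3.22 m

γ = ρg = 1000 × 9.81 = 9810 N/m³ = 9.81 kN/m³.
With the apex up, the centroid sits 2h/3 = 2 × 1.5/3 = 1 m below the apex, so the centroid depth is h_c = 2.18 + 1 = 3.18 m.
A = ½ × 0.89 × 1.5 = 0.6675 m².
Resultant F = γ·h_c·A = 9.81 × 3.18 × 0.6675 = 20.8232 kN.
I_c = b·h³/36 = 0.89 × 1.5³/36 = 0.0834375 m⁴.
Centre of pressure: y_p = y_c + I_c/(y_c·A) = 3.18 + 0.0834375/(3.18 × 0.6675) = 3.18 + 0.0393082 = 3.21931 m along the plane.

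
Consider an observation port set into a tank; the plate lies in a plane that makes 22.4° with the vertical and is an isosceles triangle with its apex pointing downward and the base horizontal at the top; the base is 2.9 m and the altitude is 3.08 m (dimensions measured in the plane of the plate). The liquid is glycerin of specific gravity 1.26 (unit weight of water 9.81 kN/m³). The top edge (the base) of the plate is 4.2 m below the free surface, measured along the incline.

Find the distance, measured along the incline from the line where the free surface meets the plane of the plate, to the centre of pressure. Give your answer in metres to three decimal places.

γ = 1.26 × 9.81 = 12.3606 kN/m³.
The plate makes 22.4° with the vertical, i.e. θ = 90° − 22.4° = 67.6° to the horizontal. Measuring y along the incline from the free-surface line, vertical depth h = y·sinθ with sinθ = 0.924546.
With the apex down, the centroid sits h/3 = 3.08/3 = 1.02667 m below the base (the top edge), so y_c = 4.2 + 1.02667 = 5.22667 m and h_c = 5.22667 × 0.924546 = 4.8323 m.
A = ½ × 2.9 × 3.08 = 4.466 m².
Resultant F = γ·h_c·A = 12.3606 × 4.8323 × 4.466 = 266.755 kN.
I_c = b·h³/36 = 2.9 × 3.08³/36 = 2.35368 m⁴.
Centre of pressure: y_p = y_c + I_c/(y_c·A) = 5.22667 + 2.35368/(5.22667 × 4.466) = 5.22667 + 0.100833 = 5.3275 m along the plane.

y_p = 5.328 m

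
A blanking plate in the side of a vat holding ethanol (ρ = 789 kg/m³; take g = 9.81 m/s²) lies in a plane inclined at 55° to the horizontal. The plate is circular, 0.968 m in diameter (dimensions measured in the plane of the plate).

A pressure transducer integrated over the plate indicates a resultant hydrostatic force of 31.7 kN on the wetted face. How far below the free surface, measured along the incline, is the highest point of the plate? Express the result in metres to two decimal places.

γ = ρg = 789 × 9.81 / 1000 = 7.74009 kN/m³.
A = π(0.484)² = 0.735937 m².
From F = γ·h_c·A, the centroid depth is h_c = 31.7/(7.74009 × 0.735937) = 5.5651 m.
Let θ = 55° be the plate's angle to the horizontal; measure y along the incline from where the plane meets the free surface. Vertical depth h = y·sinθ with sinθ = 0.819152.
Along the incline, y_c = h_c/sinθ = 5.5651/0.819152 = 6.79373 m.
The centroid is at the centre, 0.484 m below the top of the plate, so the highest point sits at y_top = 6.79373 − 0.484 = 6.30973 m along the incline.

y_top ≈ 6.31 m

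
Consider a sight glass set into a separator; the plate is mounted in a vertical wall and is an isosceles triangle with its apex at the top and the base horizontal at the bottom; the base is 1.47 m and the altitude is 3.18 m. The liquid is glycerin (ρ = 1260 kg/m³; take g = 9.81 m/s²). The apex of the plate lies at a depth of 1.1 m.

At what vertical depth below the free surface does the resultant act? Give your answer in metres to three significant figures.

h_p = 3.39 m

γ = ρg = 1260 × 9.81 / 1000 = 12.3606 kN/m³.
With the apex up, the centroid sits 2h/3 = 2 × 3.18/3 = 2.12 m below the apex, so the centroid depth is h_c = 1.1 + 2.12 = 3.22 m.
A = ½ × 1.47 × 3.18 = 2.3373 m².
Resultant F = γ·h_c·A = 12.3606 × 3.22 × 2.3373 = 93.0272 kN.
I_c = b·h³/36 = 1.47 × 3.18³/36 = 1.3131 m⁴.
Centre of pressure: y_p = y_c + I_c/(y_c·A) = 3.22 + 1.3131/(3.22 × 2.3373) = 3.22 + 0.174473 = 3.39447 m along the plane.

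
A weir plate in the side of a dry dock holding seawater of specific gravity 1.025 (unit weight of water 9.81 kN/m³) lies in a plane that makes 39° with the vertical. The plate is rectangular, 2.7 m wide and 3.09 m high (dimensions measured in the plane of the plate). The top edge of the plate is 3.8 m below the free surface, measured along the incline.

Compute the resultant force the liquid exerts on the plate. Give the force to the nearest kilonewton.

γ = 1.025 × 9.81 = 10.05525 kN/m³.
The plate makes 39° with the vertical, i.e. θ = 90° − 39° = 51° to the horizontal. Measuring y along the incline from the free-surface line, vertical depth h = y·sinθ with sinθ = 0.777146.
The centroid lies 3.09/2 = 1.545 m below the top edge, so y_c = 3.8 + 1.545 = 5.345 m and h_c = 5.345 × 0.777146 = 4.15385 m.
A = 2.7 × 3.09 = 8.343 m².
Resultant F = γ·h_c·A = 10.05525 × 4.15385 × 8.343 = 348.47 kN.

F ≈ 348 kN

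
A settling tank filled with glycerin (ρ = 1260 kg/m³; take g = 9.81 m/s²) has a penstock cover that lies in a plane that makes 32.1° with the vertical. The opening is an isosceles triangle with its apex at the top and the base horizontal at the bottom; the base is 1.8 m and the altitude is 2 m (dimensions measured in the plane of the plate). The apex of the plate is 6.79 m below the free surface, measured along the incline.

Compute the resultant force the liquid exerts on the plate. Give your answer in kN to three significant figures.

F ≈ 153 kN

γ = ρg = 1260 × 9.81 / 1000 = 12.3606 kN/m³.
The plate makes 32.1° with the vertical, i.e. θ = 90° − 32.1° = 57.9° to the horizontal. Measuring y along the incline from the free-surface line, vertical depth h = y·sinθ with sinθ = 0.847122.
With the apex up, the centroid sits 2h/3 = 2 × 2/3 = 1.33333 m below the apex, so y_c = 6.79 + 1.33333 = 8.12333 m and h_c = 8.12333 × 0.847122 = 6.88145 m.
A = ½ × 1.8 × 2 = 1.8 m².
Resultant F = γ·h_c·A = 12.3606 × 6.88145 × 1.8 = 153.106 kN.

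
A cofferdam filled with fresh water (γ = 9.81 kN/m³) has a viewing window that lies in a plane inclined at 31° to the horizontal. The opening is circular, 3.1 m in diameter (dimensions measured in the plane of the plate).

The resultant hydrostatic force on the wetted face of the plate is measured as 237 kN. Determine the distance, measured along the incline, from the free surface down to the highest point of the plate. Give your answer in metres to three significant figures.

y_top ≈ 4.66 m

γ = 9.81 kN/m³.
A = π(1.55)² = 7.54768 m².
From F = γ·h_c·A, the centroid depth is h_c = 237/(9.81 × 7.54768) = 3.20085 m.
Let θ = 31° be the plate's angle to the horizontal; measure y along the incline from where the plane meets the free surface. Vertical depth h = y·sinθ with sinθ = 0.515038.
Along the incline, y_c = h_c/sinθ = 3.20085/0.515038 = 6.21478 m.
The centroid is at the centre, 1.55 m below the top of the plate, so the highest point sits at y_top = 6.21478 − 1.55 = 4.66478 m along the incline.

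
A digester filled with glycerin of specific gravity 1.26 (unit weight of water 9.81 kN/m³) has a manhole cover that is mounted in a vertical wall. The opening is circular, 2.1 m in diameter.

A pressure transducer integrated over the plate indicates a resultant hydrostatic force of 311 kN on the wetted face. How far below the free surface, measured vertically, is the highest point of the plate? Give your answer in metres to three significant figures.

γ = 1.26 × 9.81 = 12.3606 kN/m³.
A = π(1.05)² = 3.46361 m².
From F = γ·h_c·A, the centroid depth is h_c = 311/(12.3606 × 3.46361) = 7.26427 m.
The centroid is at the centre, 1.05 m below the top of the plate, so the highest point sits at h_top = 7.26427 − 1.05 = 6.21427 m below the surface.

d_top ≈ 6.21 m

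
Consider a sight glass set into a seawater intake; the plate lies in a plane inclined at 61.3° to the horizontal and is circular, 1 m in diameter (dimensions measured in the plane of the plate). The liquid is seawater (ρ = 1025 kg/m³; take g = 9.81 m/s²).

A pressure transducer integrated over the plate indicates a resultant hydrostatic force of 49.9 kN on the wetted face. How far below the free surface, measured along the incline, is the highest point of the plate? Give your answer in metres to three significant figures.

y_top ≈ 6.70 m

γ = ρg = 1025 × 9.81 / 1000 = 10.05525 kN/m³.
A = π(0.5)² = 0.785398 m².
From F = γ·h_c·A, the centroid depth is h_c = 49.9/(10.05525 × 0.785398) = 6.31856 m.
Let θ = 61.3° be the plate's angle to the horizontal; measure y along the incline from where the plane meets the free surface. Vertical depth h = y·sinθ with sinθ = 0.877146.
Along the incline, y_c = h_c/sinθ = 6.31856/0.877146 = 7.20354 m.
The centroid is at the centre, 0.5 m below the top of the plate, so the highest point sits at y_top = 7.20354 − 0.5 = 6.70354 m along the incline.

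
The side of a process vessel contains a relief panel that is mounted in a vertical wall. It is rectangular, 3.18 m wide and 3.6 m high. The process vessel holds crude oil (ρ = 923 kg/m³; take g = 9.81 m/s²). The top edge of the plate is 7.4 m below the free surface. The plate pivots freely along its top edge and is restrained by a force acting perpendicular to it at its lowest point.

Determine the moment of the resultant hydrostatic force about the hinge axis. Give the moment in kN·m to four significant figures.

γ = ρg = 923 × 9.81 / 1000 = 9.05463 kN/m³.
The centroid lies 3.6/2 = 1.8 m below the top edge, so the centroid depth is h_c = 7.4 + 1.8 = 9.2 m.
A = 3.18 × 3.6 = 11.448 m².
Resultant F = γ·h_c·A = 9.05463 × 9.2 × 11.448 = 953.648 kN.
I_c = b·h³/12 = 3.18 × 3.6³/12 = 12.3638 m⁴.
Centre of pressure: y_p = y_c + I_c/(y_c·A) = 9.2 + 12.3638/(9.2 × 11.448) = 9.2 + 0.117391 = 9.31739 m along the plane.
The resultant acts 1.8 + 0.117391 = 1.91739 m (along the plate) below the hinge at the top edge, so the moment about the hinge is M = F × 1.91739 = 953.648 × 1.91739 = 1828.52 kN·m.

M ≈ 1829 kN·m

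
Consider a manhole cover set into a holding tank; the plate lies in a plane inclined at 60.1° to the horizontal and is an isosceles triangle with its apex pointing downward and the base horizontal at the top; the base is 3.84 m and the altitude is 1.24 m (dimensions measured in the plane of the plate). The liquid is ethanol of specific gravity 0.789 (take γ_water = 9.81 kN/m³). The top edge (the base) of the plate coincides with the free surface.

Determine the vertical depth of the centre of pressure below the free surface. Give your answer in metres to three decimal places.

γ = 0.789 × 9.81 = 7.74009 kN/m³.
Let θ = 60.1° be the plate's angle to the horizontal; measure y along the incline from where the plane meets the free surface. Vertical depth h = y·sinθ with sinθ = 0.866897.
With the apex down, the centroid sits h/3 = 1.24/3 = 0.413333 m below the base (the top edge), so y_c = 0.413333 m and h_c = 0.413333 × 0.866897 = 0.358317 m.
A = ½ × 3.84 × 1.24 = 2.3808 m².
Resultant F = γ·h_c·A = 7.74009 × 0.358317 × 2.3808 = 6.60292 kN.
I_c = b·h³/36 = 3.84 × 1.24³/36 = 0.203373 m⁴.
Centre of pressure: y_p = y_c + I_c/(y_c·A) = 0.413333 + 0.203373/(0.413333 × 2.3808) = 0.413333 + 0.206667 = 0.62 m along the plane.
Vertically, h_p = y_p·sinθ = 0.62 × 0.866897 = 0.537476 m.

h_p = 0.537 m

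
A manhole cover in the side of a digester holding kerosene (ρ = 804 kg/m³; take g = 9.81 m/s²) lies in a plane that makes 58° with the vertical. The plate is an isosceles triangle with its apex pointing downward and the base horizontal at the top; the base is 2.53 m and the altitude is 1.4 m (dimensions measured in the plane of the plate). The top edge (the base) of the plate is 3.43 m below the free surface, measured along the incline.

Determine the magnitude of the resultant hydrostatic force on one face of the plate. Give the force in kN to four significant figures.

F ≈ 28.84 kN

γ = ρg = 804 × 9.81 / 1000 = 7.88724 kN/m³.
The plate makes 58° with the vertical, i.e. θ = 90° − 58° = 32° to the horizontal. Measuring y along the incline from the free-surface line, vertical depth h = y·sinθ with sinθ = 0.529919.
With the apex down, the centroid sits h/3 = 1.4/3 = 0.466667 m below the base (the top edge), so y_c = 3.43 + 0.466667 = 3.89667 m and h_c = 3.89667 × 0.529919 = 2.06492 m.
A = ½ × 2.53 × 1.4 = 1.771 m².
Resultant F = γ·h_c·A = 7.88724 × 2.06492 × 1.771 = 28.8434 kN.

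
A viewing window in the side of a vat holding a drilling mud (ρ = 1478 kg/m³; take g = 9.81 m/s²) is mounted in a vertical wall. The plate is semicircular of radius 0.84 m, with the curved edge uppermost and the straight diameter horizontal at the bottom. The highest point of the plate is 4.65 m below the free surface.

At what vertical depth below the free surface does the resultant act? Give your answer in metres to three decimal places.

γ = ρg = 1478 × 9.81 / 1000 = 14.49918 kN/m³.
The centroid lies 4r/(3π) = 0.356507 m above the diameter, so r − 4r/(3π) = 0.84 − 0.356507 = 0.483493 m below the topmost point, so the centroid depth is h_c = 4.65 + 0.483493 = 5.13349 m.
A = πr²/2 = π × 0.84²/2 = 1.10835 m².
Resultant F = γ·h_c·A = 14.49918 × 5.13349 × 1.10835 = 82.496 kN.
I_c = (π/8 − 8/(9π))·r⁴ = 0.109757 × 0.84⁴ = 0.0546449 m⁴.
Centre of pressure: y_p = y_c + I_c/(y_c·A) = 5.13349 + 0.0546449/(5.13349 × 1.10835) = 5.13349 + 0.00960417 = 5.14309 m along the plane.

h_p = 5.143 m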